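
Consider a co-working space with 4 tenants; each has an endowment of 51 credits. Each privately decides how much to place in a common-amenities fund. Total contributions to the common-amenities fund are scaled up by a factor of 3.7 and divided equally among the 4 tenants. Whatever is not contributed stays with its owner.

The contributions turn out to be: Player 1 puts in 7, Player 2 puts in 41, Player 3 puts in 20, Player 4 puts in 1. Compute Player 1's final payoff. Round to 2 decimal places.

107.83 credits

Total contributed: 7 + 41 + 20 + 1 = 69.
Each receives 3.7 × 69 / 4 = 63.83 from the common-amenities fund.
Player 1 keeps 51 − 7 = 44, so Player 1's payoff is 44 + 63.83 = 107.83.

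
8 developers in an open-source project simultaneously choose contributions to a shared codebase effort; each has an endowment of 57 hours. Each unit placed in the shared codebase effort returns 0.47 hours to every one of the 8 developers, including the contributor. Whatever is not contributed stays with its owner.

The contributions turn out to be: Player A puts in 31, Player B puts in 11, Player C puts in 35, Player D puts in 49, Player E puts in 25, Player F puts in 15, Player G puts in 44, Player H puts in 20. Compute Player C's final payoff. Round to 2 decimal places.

Total contributed: 31 + 11 + 35 + 49 + 25 + 15 + 44 + 20 = 230.
Each receives 0.47 × 230 = 108.10 from the shared codebase effort.
Player C keeps 57 − 35 = 22, so Player C's payoff is 22 + 108.10 = 130.10.

130.10 hours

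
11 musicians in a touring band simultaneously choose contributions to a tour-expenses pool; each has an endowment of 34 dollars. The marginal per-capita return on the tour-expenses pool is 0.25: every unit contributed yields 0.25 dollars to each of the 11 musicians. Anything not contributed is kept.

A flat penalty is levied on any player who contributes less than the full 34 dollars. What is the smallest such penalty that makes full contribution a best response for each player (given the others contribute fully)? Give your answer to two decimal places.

25.50 dollars

Given the others contribute fully, the best deviation is to contribute 0 (any partial contribution still incurs the fine and gives up units whose private return 0.25 is below 1).
Deviating from 34 to 0 saves 34 dollars but forfeits the deviator's share of the drop in the tour-expenses pool: 0.25 × 34 = 8.50.
So the deviation gain is 34 − 8.50 = 25.50, and the fine must be at least 25.50 dollars to wipe it out.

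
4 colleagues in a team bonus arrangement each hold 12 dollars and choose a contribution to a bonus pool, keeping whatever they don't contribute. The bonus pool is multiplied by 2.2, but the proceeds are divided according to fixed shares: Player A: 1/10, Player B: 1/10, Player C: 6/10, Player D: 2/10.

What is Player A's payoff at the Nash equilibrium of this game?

Each unit j contributes comes back to j as 2.2 × (j's share), so j prefers to contribute only if that share exceeds 1/2.2 = 0.4545; otherwise keeping the unit dominates.
The only share above 0.4545 is Player C's 6/10, contributing 12; the remaining 3 contribute 0. Total contributed: 12.
Player A keeps 12 and receives 2.2 × 12 × 1/10 = 2.64 from the bonus pool, for a payoff of 14.64.

14.64 dollars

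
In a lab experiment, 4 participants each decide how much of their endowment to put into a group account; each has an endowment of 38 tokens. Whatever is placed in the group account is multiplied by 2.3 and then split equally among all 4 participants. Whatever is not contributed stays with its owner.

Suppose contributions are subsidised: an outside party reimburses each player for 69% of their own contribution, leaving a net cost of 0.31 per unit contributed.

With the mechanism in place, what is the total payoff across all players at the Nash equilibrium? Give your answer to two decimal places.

454.48 tokens

With the mechanism, a contributed unit returns (2.3/4) / 0.31 = 1.8548 per unit of net cost to the contributor — now above 1 — so contributing fully is weakly dominant for every player.
So the Nash equilibrium is full contribution by all 4; the group earns 4 × (38 × 0.69 + 2.3 × 38) = 454.48.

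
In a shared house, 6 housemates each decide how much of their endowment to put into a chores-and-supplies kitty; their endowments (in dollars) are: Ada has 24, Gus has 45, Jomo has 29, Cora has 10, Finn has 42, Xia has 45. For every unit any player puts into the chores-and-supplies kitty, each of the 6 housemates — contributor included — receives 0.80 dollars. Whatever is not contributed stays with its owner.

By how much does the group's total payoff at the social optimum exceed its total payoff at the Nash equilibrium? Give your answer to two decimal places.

741.00 dollars

The private return per contributed unit is 0.80 < 1 for everyone, so the Nash equilibrium is zero contribution and the group total is Σ E_j = 24 + 45 + 29 + 10 + 42 + 45 = 195.
Each contributed unit returns 4.800 to the group, so the social optimum is full contribution by everyone: group total = 4.800 × 195 = 936.00.
Efficiency loss = (4.800 − 1) × 195 = 741.00.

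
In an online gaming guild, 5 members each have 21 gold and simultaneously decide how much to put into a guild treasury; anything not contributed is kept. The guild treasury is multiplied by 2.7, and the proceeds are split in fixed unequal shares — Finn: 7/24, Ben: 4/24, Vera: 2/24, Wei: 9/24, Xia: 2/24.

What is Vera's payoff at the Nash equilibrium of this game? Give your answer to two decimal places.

A player with share s gets back 2.7·s per unit contributed, so full contribution is dominant for anyone with s > 1/2.7 = 0.3704 and zero contribution is dominant for anyone below.
The only share above 0.3704 is Wei's 9/24, contributing 21; the remaining 4 contribute 0. Total contributed: 21.
Vera keeps 21 and receives 2.7 × 21 × 2/24 = 4.73 from the guild treasury, for a payoff of 25.73.

25.73 gold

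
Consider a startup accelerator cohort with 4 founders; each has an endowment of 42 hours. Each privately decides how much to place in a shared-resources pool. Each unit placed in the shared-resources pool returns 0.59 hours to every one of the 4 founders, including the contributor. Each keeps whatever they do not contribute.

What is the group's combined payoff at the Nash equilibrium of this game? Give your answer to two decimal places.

The private return per contributed unit is 0.59 < 1, so contributing 0 is dominant for every player. At the Nash equilibrium everyone keeps their 42, and the group total is 4 × 42 = 168.

168.00 hours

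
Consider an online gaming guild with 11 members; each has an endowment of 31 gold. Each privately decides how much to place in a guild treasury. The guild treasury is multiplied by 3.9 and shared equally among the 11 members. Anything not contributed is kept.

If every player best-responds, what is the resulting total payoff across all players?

Each contributed unit returns 3.9/11 = 0.3545 to its contributor — below 1 — so contributing 0 is dominant for every player. At the Nash equilibrium everyone keeps their 31, and the group total is 11 × 31 = 341.

341.00 gold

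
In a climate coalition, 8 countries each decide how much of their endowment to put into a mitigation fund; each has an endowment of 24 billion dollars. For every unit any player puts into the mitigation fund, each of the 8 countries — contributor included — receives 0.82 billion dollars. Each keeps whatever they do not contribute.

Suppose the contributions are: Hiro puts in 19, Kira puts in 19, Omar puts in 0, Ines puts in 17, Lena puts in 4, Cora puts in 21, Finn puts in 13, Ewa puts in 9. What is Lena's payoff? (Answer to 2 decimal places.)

103.64 billion dollars

Total contributed: 19 + 19 + 0 + 17 + 4 + 21 + 13 + 9 = 102.
Each receives 0.82 × 102 = 83.64 from the mitigation fund.
Lena keeps 24 − 4 = 20, so Lena's payoff is 20 + 83.64 = 103.64.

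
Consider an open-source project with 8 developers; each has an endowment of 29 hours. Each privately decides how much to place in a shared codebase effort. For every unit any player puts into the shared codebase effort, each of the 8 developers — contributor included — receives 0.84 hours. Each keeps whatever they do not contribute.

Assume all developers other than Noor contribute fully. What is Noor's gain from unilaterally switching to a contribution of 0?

Switching from a contribution of 29 to 0 lets Noor keep an extra 29 hours, but lowers the shared codebase effort by 29, which costs Noor their own share of that drop: 0.84 × 29 = 24.36.
Net gain = 29 − 24.36 = 4.64. The private return per contributed unit (0.84) is below 1, so free-riding is indeed the best response regardless of what the others do.

4.64 hours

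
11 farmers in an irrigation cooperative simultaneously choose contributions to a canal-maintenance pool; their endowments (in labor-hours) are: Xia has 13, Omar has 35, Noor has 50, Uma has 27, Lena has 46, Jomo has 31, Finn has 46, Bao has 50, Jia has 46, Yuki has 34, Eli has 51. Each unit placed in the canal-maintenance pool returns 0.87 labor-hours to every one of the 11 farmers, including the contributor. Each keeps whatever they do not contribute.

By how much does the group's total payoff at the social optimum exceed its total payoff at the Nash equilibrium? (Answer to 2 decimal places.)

The private return per contributed unit is 0.87 < 1 for everyone, so the Nash equilibrium is zero contribution and the group total is Σ E_j = 13 + 35 + 50 + 27 + 46 + 31 + 46 + 50 + 46 + 34 + 51 = 429.
Each contributed unit returns 9.570 to the group, so the social optimum is full contribution by everyone: group total = 9.570 × 429 = 4105.53.
Efficiency loss = (9.570 − 1) × 429 = 3676.53.

3676.53 labor-hours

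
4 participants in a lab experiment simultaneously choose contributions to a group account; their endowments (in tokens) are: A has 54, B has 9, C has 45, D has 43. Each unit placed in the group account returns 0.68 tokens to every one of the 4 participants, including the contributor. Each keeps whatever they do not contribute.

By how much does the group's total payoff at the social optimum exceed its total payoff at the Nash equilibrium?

The private return per contributed unit is 0.68 < 1 for everyone, so the Nash equilibrium is zero contribution and the group total is Σ E_j = 54 + 9 + 45 + 43 = 151.
Each contributed unit returns 2.720 to the group, so the social optimum is full contribution by everyone: group total = 2.720 × 151 = 410.72.
Efficiency loss = (2.720 − 1) × 151 = 259.72.

259.72 tokens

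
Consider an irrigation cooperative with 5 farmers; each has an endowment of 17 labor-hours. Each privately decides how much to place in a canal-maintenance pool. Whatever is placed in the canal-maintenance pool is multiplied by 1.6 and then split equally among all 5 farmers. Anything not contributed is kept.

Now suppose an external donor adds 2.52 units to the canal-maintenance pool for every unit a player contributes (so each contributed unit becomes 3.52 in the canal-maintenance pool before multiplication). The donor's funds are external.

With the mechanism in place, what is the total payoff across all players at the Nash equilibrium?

478.72 labor-hours

With the mechanism, a contributed unit returns 1.6 × 3.52 / 5 = 1.1264 per unit of net cost to the contributor — now above 1 — so contributing fully is weakly dominant for every player.
So the Nash equilibrium is full contribution by all 5; the group earns 1.6 × 3.52 × 85 = 478.72.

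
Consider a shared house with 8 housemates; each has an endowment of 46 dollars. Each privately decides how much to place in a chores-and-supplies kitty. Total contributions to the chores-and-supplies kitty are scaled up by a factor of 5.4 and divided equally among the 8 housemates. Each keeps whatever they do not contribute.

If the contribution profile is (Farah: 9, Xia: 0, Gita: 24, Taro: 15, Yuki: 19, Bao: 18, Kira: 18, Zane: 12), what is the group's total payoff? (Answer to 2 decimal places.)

Total contributed: 9 + 0 + 24 + 15 + 19 + 18 + 18 + 12 = 115; total kept: 8 × 46 − 115 = 253.
The chores-and-supplies kitty pays out 5.4 × 115 = 621.00 in aggregate.
Group total = 253 + 621.00 = 874.00.

874.00 dollars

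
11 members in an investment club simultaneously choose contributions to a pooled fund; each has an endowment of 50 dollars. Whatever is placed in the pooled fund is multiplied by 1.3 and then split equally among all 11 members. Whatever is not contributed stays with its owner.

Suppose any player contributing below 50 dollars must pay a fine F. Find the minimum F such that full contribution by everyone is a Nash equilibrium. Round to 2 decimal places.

Given the others contribute fully, the best deviation is to contribute 0 (any partial contribution still incurs the fine and gives up units whose private return 0.1182 is below 1).
Deviating from 50 to 0 saves 50 dollars but forfeits the deviator's share of the drop in the pooled fund: 1.3/11 × 50 = 5.91.
So the deviation gain is 50 − 5.91 = 44.09, and the fine must be at least 44.09 dollars to wipe it out.

44.09 dollars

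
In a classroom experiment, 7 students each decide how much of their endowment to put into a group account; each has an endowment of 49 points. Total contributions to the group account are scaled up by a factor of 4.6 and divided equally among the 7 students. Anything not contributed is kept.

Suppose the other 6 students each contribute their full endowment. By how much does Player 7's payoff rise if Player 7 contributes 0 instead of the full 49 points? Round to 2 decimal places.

16.80 points

Switching from a contribution of 49 to 0 lets Player 7 keep an extra 49 points, but lowers the group account by 49, which costs Player 7 their own share of that drop: 4.6/7 × 49 = 32.20.
Net gain = 49 − 32.20 = 16.80. The private return per contributed unit (0.6571) is below 1, so free-riding is indeed the best response regardless of what the others do.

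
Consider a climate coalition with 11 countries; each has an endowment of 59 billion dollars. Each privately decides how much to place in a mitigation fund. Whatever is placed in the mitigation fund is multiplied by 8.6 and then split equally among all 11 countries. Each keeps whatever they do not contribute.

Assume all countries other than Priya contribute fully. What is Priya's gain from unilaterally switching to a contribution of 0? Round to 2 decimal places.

12.87 billion dollars

Switching from a contribution of 59 to 0 lets Priya keep an extra 59 billion dollars, but lowers the mitigation fund by 59, which costs Priya their own share of that drop: 8.6/11 × 59 = 46.13.
Net gain = 59 − 46.13 = 12.87. The private return per contributed unit (0.7818) is below 1, so free-riding is indeed the best response regardless of what the others do.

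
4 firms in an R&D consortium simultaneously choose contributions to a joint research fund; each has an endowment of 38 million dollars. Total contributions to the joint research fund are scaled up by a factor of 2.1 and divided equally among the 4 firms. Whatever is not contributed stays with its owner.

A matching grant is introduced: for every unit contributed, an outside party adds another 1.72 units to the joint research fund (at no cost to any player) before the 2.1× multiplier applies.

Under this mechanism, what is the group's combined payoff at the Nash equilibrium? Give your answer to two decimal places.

868.22 million dollars

Under the mechanism each unit contributed yields 2.1 × 2.72 / 4 = 1.4280 back to its contributor per unit of net cost, which exceeds 1, making full contribution the dominant choice for everyone.
So the Nash equilibrium is full contribution by all 4; the group earns 2.1 × 2.72 × 152 = 868.22.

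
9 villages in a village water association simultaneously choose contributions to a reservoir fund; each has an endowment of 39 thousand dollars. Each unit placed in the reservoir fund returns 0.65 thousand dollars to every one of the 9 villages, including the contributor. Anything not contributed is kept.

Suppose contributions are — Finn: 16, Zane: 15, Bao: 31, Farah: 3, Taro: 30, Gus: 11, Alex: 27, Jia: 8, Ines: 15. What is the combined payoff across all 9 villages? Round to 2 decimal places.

Total contributed: 16 + 15 + 31 + 3 + 30 + 11 + 27 + 8 + 15 = 156; total kept: 9 × 39 − 156 = 195.
The reservoir fund pays out 0.65 × 9 × 156 = 912.60 in aggregate.
Group total = 195 + 912.60 = 1107.60.

1107.60 thousand dollars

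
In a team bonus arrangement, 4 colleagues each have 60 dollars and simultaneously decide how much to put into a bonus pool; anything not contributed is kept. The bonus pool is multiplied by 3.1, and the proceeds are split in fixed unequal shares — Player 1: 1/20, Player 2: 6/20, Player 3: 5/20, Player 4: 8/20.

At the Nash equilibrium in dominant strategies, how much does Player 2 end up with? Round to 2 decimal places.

115.80 dollars

A player with share s gets back 3.1·s per unit contributed, so full contribution is dominant for anyone with s > 1/3.1 = 0.3226 and zero contribution is dominant for anyone below.
Player 4 alone (share 8/20) is above the threshold, contributing 60; the remaining 3 contribute 0. Total contributed: 60.
Player 2 keeps 60 and receives 3.1 × 60 × 6/20 = 55.80 from the bonus pool, for a payoff of 115.80.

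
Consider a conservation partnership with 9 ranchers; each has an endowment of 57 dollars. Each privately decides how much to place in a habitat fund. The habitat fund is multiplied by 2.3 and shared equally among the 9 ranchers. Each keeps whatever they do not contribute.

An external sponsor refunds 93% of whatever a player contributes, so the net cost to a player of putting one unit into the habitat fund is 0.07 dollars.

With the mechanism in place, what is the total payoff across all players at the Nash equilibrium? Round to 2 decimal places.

1656.99 dollars

Under the mechanism each unit contributed yields (2.3/9) / 0.07 = 3.6508 back to its contributor per unit of net cost, which exceeds 1, making full contribution the dominant choice for everyone.
At the Nash equilibrium everyone contributes 57. Group total payoff = 9 × (57 × 0.93 + 2.3 × 57) = 1656.99.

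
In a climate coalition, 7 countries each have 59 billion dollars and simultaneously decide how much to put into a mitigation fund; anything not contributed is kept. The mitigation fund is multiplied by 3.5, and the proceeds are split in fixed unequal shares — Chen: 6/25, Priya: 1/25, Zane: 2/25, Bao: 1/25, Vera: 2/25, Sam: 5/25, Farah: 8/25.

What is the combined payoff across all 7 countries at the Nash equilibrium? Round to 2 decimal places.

560.50 billion dollars

A player with share s gets back 3.5·s per unit contributed, so full contribution is dominant for anyone with s > 1/3.5 = 0.2857 and zero contribution is dominant for anyone below.
Only Farah (8/25) clears that bar, contributing 59; the remaining 6 contribute 0. Total contributed: 59.
The mitigation fund pays out 3.5 × 59 = 206.50 in total (split across the unequal shares, but the aggregate is all that matters for the group sum).
The 6 free-riders keep 59 each, adding 354. Group total = 354 + 206.50 = 560.50.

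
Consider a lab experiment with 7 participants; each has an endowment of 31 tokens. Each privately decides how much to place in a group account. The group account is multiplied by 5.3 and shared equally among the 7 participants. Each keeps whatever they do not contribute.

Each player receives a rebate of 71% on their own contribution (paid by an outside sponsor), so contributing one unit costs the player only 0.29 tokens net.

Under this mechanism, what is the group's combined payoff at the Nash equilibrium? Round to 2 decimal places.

The effective private return per unit is now (5.3/7) / 0.29 = 2.6108 > 1, so every player's dominant strategy flips to full contribution.
So the Nash equilibrium is full contribution by all 7; the group earns 7 × (31 × 0.71 + 5.3 × 31) = 1304.17.

1304.17 tokens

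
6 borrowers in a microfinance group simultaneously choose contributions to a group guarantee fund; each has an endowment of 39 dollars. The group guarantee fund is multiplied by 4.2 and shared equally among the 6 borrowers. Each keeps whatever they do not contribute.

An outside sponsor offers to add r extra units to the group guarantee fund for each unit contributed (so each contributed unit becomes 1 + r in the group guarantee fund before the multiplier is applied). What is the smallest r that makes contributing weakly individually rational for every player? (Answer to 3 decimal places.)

0.429

With matching at rate r, one contributed unit becomes (1 + r) in the group guarantee fund and returns 4.2 × (1 + r) / 6 to the contributor.
Setting this equal to 1: 1 + r = 6/4.2 = 1.4286.
So the minimum matching rate is r = 1.4286 − 1 = 0.429.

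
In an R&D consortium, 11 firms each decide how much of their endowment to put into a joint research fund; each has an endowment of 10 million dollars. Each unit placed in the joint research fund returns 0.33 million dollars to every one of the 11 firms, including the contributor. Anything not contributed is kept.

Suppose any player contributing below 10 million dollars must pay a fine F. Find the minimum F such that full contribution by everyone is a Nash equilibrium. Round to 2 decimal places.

Given the others contribute fully, the best deviation is to contribute 0 (any partial contribution still incurs the fine and gives up units whose private return 0.33 is below 1).
Deviating from 10 to 0 saves 10 million dollars but forfeits the deviator's share of the drop in the joint research fund: 0.33 × 10 = 3.30.
So the deviation gain is 10 − 3.30 = 6.70, and the fine must be at least 6.70 million dollars to wipe it out.

6.70 million dollars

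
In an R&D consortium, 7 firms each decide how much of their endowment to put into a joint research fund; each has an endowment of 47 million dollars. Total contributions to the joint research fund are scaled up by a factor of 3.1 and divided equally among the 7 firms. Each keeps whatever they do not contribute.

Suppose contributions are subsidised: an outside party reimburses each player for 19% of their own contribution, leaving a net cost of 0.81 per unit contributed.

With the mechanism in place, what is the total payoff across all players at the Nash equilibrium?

329.00 million dollars

The effective private return is (3.1/7) / 0.81 = 0.5467, which is still under 1, so the mechanism doesn't change anyone's dominant strategy: zero contribution.
At the Nash equilibrium no one contributes; group total payoff = 7 × 47 = 329.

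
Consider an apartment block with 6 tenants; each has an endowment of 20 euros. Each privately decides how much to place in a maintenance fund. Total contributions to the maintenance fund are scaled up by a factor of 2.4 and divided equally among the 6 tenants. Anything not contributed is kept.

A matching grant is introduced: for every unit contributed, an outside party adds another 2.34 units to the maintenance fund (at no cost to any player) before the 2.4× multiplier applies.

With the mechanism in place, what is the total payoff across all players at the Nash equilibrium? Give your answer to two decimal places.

961.92 euros

Under the mechanism each unit contributed yields 2.4 × 3.34 / 6 = 1.3360 back to its contributor per unit of net cost, which exceeds 1, making full contribution the dominant choice for everyone.
So the Nash equilibrium is full contribution by all 6; the group earns 2.4 × 3.34 × 120 = 961.92.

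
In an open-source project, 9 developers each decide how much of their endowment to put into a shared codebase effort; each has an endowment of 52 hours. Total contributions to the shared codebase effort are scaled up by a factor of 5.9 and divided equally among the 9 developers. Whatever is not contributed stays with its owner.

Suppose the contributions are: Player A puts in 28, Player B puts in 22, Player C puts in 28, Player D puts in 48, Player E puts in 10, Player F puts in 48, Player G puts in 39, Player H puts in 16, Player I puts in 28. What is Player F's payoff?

179.03 hours

Total contributed: 28 + 22 + 28 + 48 + 10 + 48 + 39 + 16 + 28 = 267.
Each receives 5.9 × 267 / 9 = 175.03 from the shared codebase effort.
Player F keeps 52 − 48 = 4, so Player F's payoff is 4 + 175.03 = 179.03.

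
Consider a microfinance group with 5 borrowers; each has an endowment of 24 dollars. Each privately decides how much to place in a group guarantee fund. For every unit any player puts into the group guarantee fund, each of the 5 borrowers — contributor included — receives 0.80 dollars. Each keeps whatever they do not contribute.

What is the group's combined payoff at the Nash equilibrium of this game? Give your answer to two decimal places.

120.00 dollars

The private return per contributed unit is 0.80 < 1, so contributing 0 is dominant for every player. At the Nash equilibrium everyone keeps their 24, and the group total is 5 × 24 = 120.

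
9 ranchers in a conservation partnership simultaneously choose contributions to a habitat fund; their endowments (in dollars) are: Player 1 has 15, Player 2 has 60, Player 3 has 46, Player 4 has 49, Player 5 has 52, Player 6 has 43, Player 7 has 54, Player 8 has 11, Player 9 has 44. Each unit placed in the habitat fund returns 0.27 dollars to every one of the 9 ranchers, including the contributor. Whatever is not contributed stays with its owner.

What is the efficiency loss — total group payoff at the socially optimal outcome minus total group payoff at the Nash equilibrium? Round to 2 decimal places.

534.82 dollars

The private return per contributed unit is 0.27 < 1 for everyone, so the Nash equilibrium is zero contribution and the group total is Σ E_j = 15 + 60 + 46 + 49 + 52 + 43 + 54 + 11 + 44 = 374.
Each contributed unit returns 2.430 to the group, so the social optimum is full contribution by everyone: group total = 2.430 × 374 = 908.82.
Efficiency loss = (2.430 − 1) × 374 = 534.82.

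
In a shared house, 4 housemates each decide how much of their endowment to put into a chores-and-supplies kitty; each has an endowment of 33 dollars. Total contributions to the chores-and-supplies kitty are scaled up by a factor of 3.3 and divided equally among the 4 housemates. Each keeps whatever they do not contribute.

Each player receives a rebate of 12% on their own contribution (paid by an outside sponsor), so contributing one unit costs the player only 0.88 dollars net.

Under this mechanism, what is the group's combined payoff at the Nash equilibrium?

Even with the mechanism, each unit contributed returns only (3.3/4) / 0.88 = 0.9375 per unit of net cost, so contributing nothing is still dominant.
Everyone keeps their endowment and the group total is 4 × 33 = 132.

132.00 dollars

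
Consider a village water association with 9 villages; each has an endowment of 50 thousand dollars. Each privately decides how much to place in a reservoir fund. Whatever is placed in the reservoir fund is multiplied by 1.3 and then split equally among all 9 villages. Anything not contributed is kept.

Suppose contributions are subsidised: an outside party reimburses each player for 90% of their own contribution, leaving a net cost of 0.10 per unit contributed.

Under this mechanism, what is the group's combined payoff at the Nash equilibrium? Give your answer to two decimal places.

990.00 thousand dollars

Under the mechanism each unit contributed yields (1.3/9) / 0.10 = 1.4444 back to its contributor per unit of net cost, which exceeds 1, making full contribution the dominant choice for everyone.
At the Nash equilibrium everyone contributes 50. Group total payoff = 9 × (50 × 0.90 + 1.3 × 50) = 990.00.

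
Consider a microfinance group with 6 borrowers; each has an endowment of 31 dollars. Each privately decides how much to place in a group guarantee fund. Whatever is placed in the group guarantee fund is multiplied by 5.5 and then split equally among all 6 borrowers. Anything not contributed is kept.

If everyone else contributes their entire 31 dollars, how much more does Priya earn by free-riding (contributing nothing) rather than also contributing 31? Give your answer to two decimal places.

Switching from a contribution of 31 to 0 lets Priya keep an extra 31 dollars, but lowers the group guarantee fund by 31, which costs Priya their own share of that drop: 5.5/6 × 31 = 28.42.
Net gain = 31 − 28.42 = 2.58. The private return per contributed unit (0.9167) is below 1, so free-riding is indeed the best response regardless of what the others do.

2.58 dollars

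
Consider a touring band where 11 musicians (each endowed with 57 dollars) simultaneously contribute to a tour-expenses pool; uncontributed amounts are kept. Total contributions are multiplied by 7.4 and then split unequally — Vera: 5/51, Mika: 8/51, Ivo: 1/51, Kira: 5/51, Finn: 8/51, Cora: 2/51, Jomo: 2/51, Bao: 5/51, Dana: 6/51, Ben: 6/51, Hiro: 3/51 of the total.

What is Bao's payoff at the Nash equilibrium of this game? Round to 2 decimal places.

139.71 dollars

Each unit j contributes comes back to j as 7.4 × (j's share), so j prefers to contribute only if that share exceeds 1/7.4 = 0.1351; otherwise keeping the unit dominates.
Mika and Finn are above the threshold, contributing 57 each; the remaining 9 contribute 0. Total contributed: 114.
Bao keeps 57 and receives 7.4 × 114 × 5/51 = 82.71 from the tour-expenses pool, for a payoff of 139.71.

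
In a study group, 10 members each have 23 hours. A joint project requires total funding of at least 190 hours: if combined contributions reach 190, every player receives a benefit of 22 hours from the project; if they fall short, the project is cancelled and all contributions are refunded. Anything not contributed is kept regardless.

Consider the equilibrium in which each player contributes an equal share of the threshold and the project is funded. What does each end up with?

26 hours

Equal share of the threshold: 190/10 = 19.
At this profile no one gains by cutting their contribution: any cut drops the total below 190, the project is cancelled, contributions are refunded, and the deviator ends with 23, which is less than 23 − 19 + 22 = 26. Contributing more than 19 just wastes the excess. So contributing exactly 19 is a best response.
Each player's payoff: 23 − 19 + 22 = 26.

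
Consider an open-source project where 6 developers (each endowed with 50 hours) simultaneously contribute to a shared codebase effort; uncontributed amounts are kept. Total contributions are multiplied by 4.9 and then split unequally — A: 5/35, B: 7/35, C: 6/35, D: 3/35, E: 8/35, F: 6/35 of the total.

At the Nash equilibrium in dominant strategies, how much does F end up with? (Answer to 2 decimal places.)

For player j, contributing a unit is worthwhile iff 4.9 × (j's share) ≥ 1, i.e. iff j's share is at least 0.2041.
The only share above 0.2041 is E's 8/35, contributing 50; the remaining 5 contribute 0. Total contributed: 50.
F keeps 50 and receives 4.9 × 50 × 6/35 = 42.00 from the shared codebase effort, for a payoff of 92.00.

92.00 hours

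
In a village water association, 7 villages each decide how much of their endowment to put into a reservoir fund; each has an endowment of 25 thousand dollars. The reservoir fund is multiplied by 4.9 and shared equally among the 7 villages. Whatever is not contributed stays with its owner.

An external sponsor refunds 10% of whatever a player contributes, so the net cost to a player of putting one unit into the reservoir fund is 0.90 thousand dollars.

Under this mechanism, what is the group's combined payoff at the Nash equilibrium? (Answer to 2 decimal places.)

The effective private return is (4.9/7) / 0.90 = 0.7778, which is still under 1, so the mechanism doesn't change anyone's dominant strategy: zero contribution.
Everyone keeps their endowment and the group total is 7 × 25 = 175.

175.00 thousand dollars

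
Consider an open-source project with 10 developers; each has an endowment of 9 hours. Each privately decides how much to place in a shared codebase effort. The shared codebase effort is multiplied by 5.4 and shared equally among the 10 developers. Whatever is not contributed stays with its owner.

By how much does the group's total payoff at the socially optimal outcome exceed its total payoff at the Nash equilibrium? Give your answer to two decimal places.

Each contributed unit returns 5.4/10 = 0.5400 to its contributor — below 1 — so contributing 0 is dominant for every player. At the Nash equilibrium everyone keeps their 9, and the group total is 10 × 9 = 90.
Each contributed unit returns 5.400 to the group as a whole (0.5400 to each of 10 players), which exceeds 1, so the social optimum is full contribution: group total = 5.400 × 90 = 486.00.
Efficiency loss = 486.00 − 90 = 396.00.

396.00 hours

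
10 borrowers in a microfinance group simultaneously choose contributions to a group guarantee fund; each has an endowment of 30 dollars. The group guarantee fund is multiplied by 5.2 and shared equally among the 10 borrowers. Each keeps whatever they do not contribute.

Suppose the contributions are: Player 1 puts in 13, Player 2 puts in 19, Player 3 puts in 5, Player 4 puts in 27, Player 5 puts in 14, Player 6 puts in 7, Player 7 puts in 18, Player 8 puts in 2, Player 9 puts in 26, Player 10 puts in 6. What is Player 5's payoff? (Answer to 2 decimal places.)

Total contributed: 13 + 19 + 5 + 27 + 14 + 7 + 18 + 2 + 26 + 6 = 137.
Each receives 5.2 × 137 / 10 = 71.24 from the group guarantee fund.
Player 5 keeps 30 − 14 = 16, so Player 5's payoff is 16 + 71.24 = 87.24.

87.24 dollars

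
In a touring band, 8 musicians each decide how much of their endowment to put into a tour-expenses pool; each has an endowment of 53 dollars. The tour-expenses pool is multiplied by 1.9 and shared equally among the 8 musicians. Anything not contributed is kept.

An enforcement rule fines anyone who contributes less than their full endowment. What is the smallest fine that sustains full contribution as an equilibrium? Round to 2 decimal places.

40.41 dollars

Given the others contribute fully, the best deviation is to contribute 0 (any partial contribution still incurs the fine and gives up units whose private return 0.2375 is below 1).
Deviating from 53 to 0 saves 53 dollars but forfeits the deviator's share of the drop in the tour-expenses pool: 1.9/8 × 53 = 12.59.
So the deviation gain is 53 − 12.59 = 40.41, and the fine must be at least 40.41 dollars to wipe it out.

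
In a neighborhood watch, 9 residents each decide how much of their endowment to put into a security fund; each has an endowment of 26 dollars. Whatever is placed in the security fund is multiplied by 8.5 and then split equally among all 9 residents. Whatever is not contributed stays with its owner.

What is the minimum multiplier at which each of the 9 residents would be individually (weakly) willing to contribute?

A contributed unit returns (multiplier)/9 to its contributor.
This reaches 1 exactly when the multiplier is 9.

9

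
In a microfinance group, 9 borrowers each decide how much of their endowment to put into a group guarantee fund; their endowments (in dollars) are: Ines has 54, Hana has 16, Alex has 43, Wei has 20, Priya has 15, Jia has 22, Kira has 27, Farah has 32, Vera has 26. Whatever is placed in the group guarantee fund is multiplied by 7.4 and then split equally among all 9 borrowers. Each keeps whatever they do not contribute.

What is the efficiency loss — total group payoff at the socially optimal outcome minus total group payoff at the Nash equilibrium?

The private return per contributed unit is 7.4/9 = 0.8222 < 1 for every player regardless of endowment, so the Nash equilibrium is zero contribution and the group total is Σ E_j = 54 + 16 + 43 + 20 + 15 + 22 + 27 + 32 + 26 = 255.
Each contributed unit returns 7.400 to the group, so the social optimum is full contribution by everyone: group total = 7.400 × 255 = 1887.00.
Efficiency loss = (7.400 − 1) × 255 = 1632.00.

1632.00 dollars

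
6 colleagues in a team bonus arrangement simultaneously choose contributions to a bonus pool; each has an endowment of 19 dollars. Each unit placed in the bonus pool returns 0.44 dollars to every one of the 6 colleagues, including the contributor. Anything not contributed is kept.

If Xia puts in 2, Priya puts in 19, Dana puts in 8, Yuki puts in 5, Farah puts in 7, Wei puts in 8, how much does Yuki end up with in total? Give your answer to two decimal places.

35.56 dollars

Total contributed: 2 + 19 + 8 + 5 + 7 + 8 = 49.
Each receives 0.44 × 49 = 21.56 from the bonus pool.
Yuki keeps 19 − 5 = 14, so Yuki's payoff is 14 + 21.56 = 35.56.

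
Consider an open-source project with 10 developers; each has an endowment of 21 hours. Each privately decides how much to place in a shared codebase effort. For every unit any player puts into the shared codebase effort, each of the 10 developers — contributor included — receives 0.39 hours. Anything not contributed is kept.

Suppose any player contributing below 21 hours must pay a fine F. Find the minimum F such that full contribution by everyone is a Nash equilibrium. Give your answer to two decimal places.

12.81 hours

Given the others contribute fully, the best deviation is to contribute 0 (any partial contribution still incurs the fine and gives up units whose private return 0.39 is below 1).
Deviating from 21 to 0 saves 21 hours but forfeits the deviator's share of the drop in the shared codebase effort: 0.39 × 21 = 8.19.
So the deviation gain is 21 − 8.19 = 12.81, and the fine must be at least 12.81 hours to wipe it out.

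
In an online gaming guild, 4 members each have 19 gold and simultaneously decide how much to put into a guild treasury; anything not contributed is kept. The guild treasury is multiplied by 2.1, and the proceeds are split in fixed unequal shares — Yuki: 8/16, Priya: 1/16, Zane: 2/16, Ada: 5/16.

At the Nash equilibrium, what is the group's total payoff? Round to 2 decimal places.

A player with share s gets back 2.1·s per unit contributed, so full contribution is dominant for anyone with s > 1/2.1 = 0.4762 and zero contribution is dominant for anyone below.
Only Yuki (8/16) clears that bar, contributing 19; the remaining 3 contribute 0. Total contributed: 19.
The guild treasury pays out 2.1 × 19 = 39.90 in total (split across the unequal shares, but the aggregate is all that matters for the group sum).
The 3 free-riders keep 19 each, adding 57. Group total = 57 + 39.90 = 96.90.

96.90 gold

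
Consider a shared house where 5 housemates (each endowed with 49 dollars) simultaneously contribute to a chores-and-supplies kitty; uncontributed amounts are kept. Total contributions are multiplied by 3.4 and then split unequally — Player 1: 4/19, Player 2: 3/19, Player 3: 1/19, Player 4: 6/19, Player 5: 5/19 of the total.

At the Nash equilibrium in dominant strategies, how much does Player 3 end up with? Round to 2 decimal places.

57.77 dollars

Player j's private return per contributed unit is 3.4 × (j's share). Contributing is weakly dominant for j when that share is at least 1/3.4 = 0.2941, and contributing 0 is dominant otherwise.
Player 4 alone (share 6/19) is above the threshold, contributing 49; the remaining 4 contribute 0. Total contributed: 49.
Player 3 keeps 49 and receives 3.4 × 49 × 1/19 = 8.77 from the chores-and-supplies kitty, for a payoff of 57.77.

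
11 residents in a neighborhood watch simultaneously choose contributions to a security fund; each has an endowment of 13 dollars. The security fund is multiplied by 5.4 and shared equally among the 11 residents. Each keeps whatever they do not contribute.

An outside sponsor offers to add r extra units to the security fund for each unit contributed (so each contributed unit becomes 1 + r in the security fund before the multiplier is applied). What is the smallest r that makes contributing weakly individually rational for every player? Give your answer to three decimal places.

With matching at rate r, one contributed unit becomes (1 + r) in the security fund and returns 5.4 × (1 + r) / 11 to the contributor.
Setting this equal to 1: 1 + r = 11/5.4 = 2.0370.
So the minimum matching rate is r = 2.0370 − 1 = 1.037.

1.037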